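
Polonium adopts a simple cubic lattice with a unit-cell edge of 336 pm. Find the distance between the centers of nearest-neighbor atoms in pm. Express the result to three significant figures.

In a simple cubic structure, atoms touch along the cell edge, so a = 2r; the nearest-neighbor distance equals 2r = 1.000·a.
d = 1.000 × 336 = 336 pm.

336 pm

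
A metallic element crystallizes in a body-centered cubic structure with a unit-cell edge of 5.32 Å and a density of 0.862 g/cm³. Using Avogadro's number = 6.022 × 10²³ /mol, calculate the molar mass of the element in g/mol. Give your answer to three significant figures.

39.1 g/mol

A BCC cell has Z = 2 atoms; a = 5.320 × 10^-8 cm.
M = ρ·N_A·a³/Z = 0.862 × 6.022 × 10²³ × 1.506 × 10^-22 / 2 = 39.1 g/mol.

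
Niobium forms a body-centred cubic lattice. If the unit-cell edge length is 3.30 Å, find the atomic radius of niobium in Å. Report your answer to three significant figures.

1.43 Å

In a BCC lattice, atoms touch along the body diagonal, so √3·a = 4r.
r = √3·a/4 = 1.7321 × 3.30 / 4 = 1.43 Å.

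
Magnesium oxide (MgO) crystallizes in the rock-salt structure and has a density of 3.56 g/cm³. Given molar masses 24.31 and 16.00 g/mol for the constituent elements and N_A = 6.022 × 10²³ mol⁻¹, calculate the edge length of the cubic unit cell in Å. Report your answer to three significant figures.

M(MgO) = 40.31 g/mol; Z = 4 formula units per cell.
a³ = Z·M/(N_A·ρ) = 4 × 40.31 / (6.022 × 10²³ × 3.56) = 7.521 × 10^-23 cm³, so a = 4.221 × 10^-8 cm = 4.22 Å.

4.22 Å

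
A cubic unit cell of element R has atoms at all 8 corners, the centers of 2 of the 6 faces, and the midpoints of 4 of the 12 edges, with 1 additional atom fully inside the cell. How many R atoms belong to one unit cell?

Corner atoms are shared by 8 cells (1/8 each), face atoms by 2 (1/2 each), edge atoms by 4 (1/4 each), interior atoms are unshared.
Net atoms = 8 × 1/8 + 2 × 1/2 + 4 × 1/4 + 1 = 1 + 1 + 1 + 1 = 4.

4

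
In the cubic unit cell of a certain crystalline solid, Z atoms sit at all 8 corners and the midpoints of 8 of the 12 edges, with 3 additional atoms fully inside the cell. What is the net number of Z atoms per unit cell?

Corner atoms are shared by 8 cells (1/8 each), edge atoms by 4 (1/4 each), interior atoms are unshared.
Net atoms = 8 × 1/8 + 8 × 1/4 + 3 = 1 + 2 + 3 = 6.

6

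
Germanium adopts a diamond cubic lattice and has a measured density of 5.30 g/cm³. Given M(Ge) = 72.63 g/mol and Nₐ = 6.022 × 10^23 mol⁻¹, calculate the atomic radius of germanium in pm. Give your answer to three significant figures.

123 pm

For a diamond cubic cell (Z = 8), a³ = Z·M/(N_A·ρ) = 8 × 72.63 / (6.022 × 10²³ × 5.300) = 1.820 × 10^-22 cm³, so a = 5.668 × 10^-8 cm = 566.8 pm.
Nearest neighbors lie along the body diagonal with √3·a = 8r, so r = 0.2165 × a = 123 pm.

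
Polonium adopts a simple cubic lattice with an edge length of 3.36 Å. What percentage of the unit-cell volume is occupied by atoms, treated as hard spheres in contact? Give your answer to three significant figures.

In a simple cubic lattice atoms touch along the cell edge, so a = 2r, so r = 0.5000a = 1.680 Å.
Packing fraction = Z·(4/3)πr³ / a³ = 1 × (4/3)π × (1.680)³ / (3.36)³ = 0.5236 = 52.4%.

52.4%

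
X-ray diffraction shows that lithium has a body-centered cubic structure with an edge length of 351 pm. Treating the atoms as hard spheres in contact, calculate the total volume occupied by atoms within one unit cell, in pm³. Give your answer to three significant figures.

In a BCC lattice atoms touch along the body diagonal, so √3·a = 4r, so r = 0.4330a = 152.0 pm.
V_atoms = Z × (4/3)πr³ = 2 × (4/3)π × (152.0)³ = 2.94 × 10^7 pm³.

2.94 × 10^7 pm³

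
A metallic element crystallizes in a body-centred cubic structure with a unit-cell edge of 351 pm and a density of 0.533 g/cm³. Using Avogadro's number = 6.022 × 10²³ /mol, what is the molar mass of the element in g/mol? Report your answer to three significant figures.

6.94 g/mol

A BCC cell has Z = 2 atoms; a = 3.510 × 10^-8 cm.
M = ρ·N_A·a³/Z = 0.533 × 6.022 × 10²³ × 4.324 × 10^-23 / 2 = 6.94 g/mol.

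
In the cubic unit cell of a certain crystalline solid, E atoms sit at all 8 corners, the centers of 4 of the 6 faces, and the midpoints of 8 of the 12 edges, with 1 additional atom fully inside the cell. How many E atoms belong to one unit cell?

6

Corner atoms are shared by 8 cells (1/8 each), face atoms by 2 (1/2 each), edge atoms by 4 (1/4 each), interior atoms are unshared.
Net atoms = 8 × 1/8 + 4 × 1/2 + 8 × 1/4 + 1 = 1 + 2 + 2 + 1 = 6.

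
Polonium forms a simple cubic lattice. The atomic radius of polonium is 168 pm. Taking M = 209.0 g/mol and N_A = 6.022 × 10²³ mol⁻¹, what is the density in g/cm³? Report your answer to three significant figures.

9.15 g/cm³

In a simple cubic lattice, atoms touch along the cell edge, so a = 2r, giving a = 336.0 pm = 3.360 × 10^-8 cm.
With Z = 1, ρ = Z·M/(N_A·a³) = 1 × 209.0 / (6.022 × 10²³ × 3.793 × 10^-23) = 9.149 g/cm³.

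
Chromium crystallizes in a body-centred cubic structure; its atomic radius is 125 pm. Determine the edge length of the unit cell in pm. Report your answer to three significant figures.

In a BCC lattice, atoms touch along the body diagonal, so √3·a = 4r.
a = 4r/√3 = 4 × 125 / 1.7321 = 289 pm.

289 pm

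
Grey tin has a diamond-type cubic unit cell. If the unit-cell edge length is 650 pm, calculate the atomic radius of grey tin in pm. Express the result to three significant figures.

In a diamond cubic lattice, nearest neighbors lie along the body diagonal with √3·a = 8r.
r = √3·a/8 = 1.7321 × 650 / 8 = 141 pm.

141 pm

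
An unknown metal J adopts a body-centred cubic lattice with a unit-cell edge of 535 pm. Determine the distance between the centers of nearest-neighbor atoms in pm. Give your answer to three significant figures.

In a BCC structure, atoms touch along the body diagonal, so √3·a = 4r; the nearest-neighbor distance equals 2r = 0.8660·a.
d = 0.8660 × 535 = 463 pm.

463 pm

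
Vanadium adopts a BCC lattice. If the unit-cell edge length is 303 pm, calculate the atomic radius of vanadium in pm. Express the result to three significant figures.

In a BCC lattice, atoms touch along the body diagonal, so √3·a = 4r.
r = √3·a/4 = 1.7321 × 303 / 4 = 131 pm.

131 pm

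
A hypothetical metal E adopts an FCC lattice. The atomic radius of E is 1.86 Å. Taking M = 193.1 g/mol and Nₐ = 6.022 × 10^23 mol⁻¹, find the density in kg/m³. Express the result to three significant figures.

In an FCC lattice, atoms touch along the face diagonal, so √2·a = 4r, giving a = 5.261 Å = 5.261 × 10^-8 cm.
With Z = 4, ρ = Z·M/(N_A·a³) = 4 × 193.1 / (6.022 × 10²³ × 1.456 × 10^-22) = 8.809 g/cm³ = 8810 kg/m³.

8810 kg/m³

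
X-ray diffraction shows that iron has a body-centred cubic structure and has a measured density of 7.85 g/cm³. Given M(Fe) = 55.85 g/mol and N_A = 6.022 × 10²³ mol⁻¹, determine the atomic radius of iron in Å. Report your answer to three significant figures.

For a BCC cell (Z = 2), a³ = Z·M/(N_A·ρ) = 2 × 55.85 / (6.022 × 10²³ × 7.850) = 2.363 × 10^-23 cm³, so a = 2.870 × 10^-8 cm = 2.870 Å.
Atoms touch along the body diagonal, so √3·a = 4r, so r = 0.4330 × a = 1.24 Å.

1.24 Å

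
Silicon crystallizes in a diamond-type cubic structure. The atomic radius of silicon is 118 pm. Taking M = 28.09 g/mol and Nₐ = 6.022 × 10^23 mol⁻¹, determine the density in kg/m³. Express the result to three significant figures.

2300 kg/m³

In a diamond cubic lattice, nearest neighbors lie along the body diagonal with √3·a = 8r, giving a = 545.0 pm = 5.450 × 10^-8 cm.
With Z = 8, ρ = Z·M/(N_A·a³) = 8 × 28.09 / (6.022 × 10²³ × 1.619 × 10^-22) = 2.305 g/cm³ = 2300 kg/m³.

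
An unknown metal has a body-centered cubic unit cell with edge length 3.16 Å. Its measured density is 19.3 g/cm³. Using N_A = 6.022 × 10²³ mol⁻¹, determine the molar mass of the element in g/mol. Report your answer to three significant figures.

A BCC cell has Z = 2 atoms; a = 3.160 × 10^-8 cm.
M = ρ·N_A·a³/Z = 19.3 × 6.022 × 10²³ × 3.155 × 10^-23 / 2 = 183 g/mol.

183 g/mol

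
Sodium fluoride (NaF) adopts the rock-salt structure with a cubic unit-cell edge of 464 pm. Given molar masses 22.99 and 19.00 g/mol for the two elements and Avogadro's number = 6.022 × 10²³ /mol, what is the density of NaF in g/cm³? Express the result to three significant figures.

2.79 g/cm³

The rock-salt structure contains Z = 4 formula units per cell; M(NaF) = 22.99 + 19.00 = 41.99 g/mol.
a³ = (4.640 × 10^-8 cm)³ = 9.990 × 10^-23 cm³.
ρ = 4 × 41.99 / (6.022 × 10²³ × 9.990 × 10^-23) = 2.792 g/cm³.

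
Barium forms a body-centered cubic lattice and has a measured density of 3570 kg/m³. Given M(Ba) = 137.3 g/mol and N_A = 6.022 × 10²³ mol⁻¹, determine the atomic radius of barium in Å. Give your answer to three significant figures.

2.18 Å

For a BCC cell (Z = 2), a³ = Z·M/(N_A·ρ) = 2 × 137.3 / (6.022 × 10²³ × 3.570) = 1.277 × 10^-22 cm³, so a = 5.036 × 10^-8 cm = 5.036 Å.
Atoms touch along the body diagonal, so √3·a = 4r, so r = 0.4330 × a = 2.18 Å.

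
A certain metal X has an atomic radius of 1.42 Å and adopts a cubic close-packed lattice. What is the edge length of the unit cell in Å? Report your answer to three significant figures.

In an FCC lattice, atoms touch along the face diagonal, so √2·a = 4r.
a = 4r/√2 = 4 × 1.42 / 1.4142 = 4.02 Å.

4.02 Å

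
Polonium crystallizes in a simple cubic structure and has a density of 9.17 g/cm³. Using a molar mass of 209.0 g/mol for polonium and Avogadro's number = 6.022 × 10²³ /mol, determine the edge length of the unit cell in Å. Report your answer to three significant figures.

With Z = 1 atom per simple cubic cell, a³ = Z·M/(N_A·ρ) = 1 × 209.0 / (6.022 × 10²³ × 9.170 g/cm³) = 3.785 × 10^-23 cm³.
a = (3.785 × 10^-23)^(1/3) = 3.357 × 10^-8 cm = 3.36 Å.

3.36 Å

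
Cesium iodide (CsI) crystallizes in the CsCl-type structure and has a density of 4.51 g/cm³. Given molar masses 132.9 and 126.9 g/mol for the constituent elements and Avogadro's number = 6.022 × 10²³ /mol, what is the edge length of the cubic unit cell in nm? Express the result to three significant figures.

M(CsI) = 259.8 g/mol; Z = 1 formula unit per cell.
a³ = Z·M/(N_A·ρ) = 1 × 259.8 / (6.022 × 10²³ × 4.51) = 9.566 × 10^-23 cm³, so a = 4.573 × 10^-8 cm = 0.457 nm.

0.457 nm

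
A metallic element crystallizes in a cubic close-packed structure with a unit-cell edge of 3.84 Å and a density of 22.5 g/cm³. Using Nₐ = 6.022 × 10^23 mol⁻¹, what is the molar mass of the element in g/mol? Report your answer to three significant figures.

192 g/mol

An FCC cell has Z = 4 atoms; a = 3.840 × 10^-8 cm.
M = ρ·N_A·a³/Z = 22.5 × 6.022 × 10²³ × 5.662 × 10^-23 / 4 = 192 g/mol.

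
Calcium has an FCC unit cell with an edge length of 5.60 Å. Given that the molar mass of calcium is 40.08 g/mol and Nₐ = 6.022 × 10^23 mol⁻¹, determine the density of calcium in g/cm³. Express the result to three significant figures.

1.52 g/cm³

An FCC unit cell contains Z = 4 atoms.
Cell volume: a³ = (5.60 Å)³ = (5.600 × 10^-8 cm)³ = 1.756 × 10^-22 cm³.
ρ = Z·M/(N_A·a³) = 4 × 40.08 / (6.022 × 10²³ × 1.756 × 10^-22) = 1.516 g/cm³.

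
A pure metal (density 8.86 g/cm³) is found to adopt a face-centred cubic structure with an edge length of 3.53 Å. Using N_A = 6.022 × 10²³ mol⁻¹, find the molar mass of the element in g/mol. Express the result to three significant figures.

58.7 g/mol

An FCC cell has Z = 4 atoms; a = 3.530 × 10^-8 cm.
M = ρ·N_A·a³/Z = 8.86 × 6.022 × 10²³ × 4.399 × 10^-23 / 4 = 58.7 g/mol.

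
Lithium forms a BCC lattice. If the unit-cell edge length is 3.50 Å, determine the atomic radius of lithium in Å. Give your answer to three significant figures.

In a BCC lattice, atoms touch along the body diagonal, so √3·a = 4r.
r = √3·a/4 = 1.7321 × 3.50 / 4 = 1.52 Å.

1.52 Å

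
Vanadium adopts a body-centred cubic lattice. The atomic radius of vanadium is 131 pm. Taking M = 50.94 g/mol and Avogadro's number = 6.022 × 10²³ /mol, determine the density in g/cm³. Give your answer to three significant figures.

In a BCC lattice, atoms touch along the body diagonal, so √3·a = 4r, giving a = 302.5 pm = 3.025 × 10^-8 cm.
With Z = 2, ρ = Z·M/(N_A·a³) = 2 × 50.94 / (6.022 × 10²³ × 2.769 × 10^-23) = 6.110 g/cm³.

6.11 g/cm³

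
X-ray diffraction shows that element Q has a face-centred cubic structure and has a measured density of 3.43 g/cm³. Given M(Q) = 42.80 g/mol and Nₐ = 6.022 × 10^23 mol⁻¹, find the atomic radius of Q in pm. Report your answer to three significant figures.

154 pm

For an FCC cell (Z = 4), a³ = Z·M/(N_A·ρ) = 4 × 42.80 / (6.022 × 10²³ × 3.430) = 8.288 × 10^-23 cm³, so a = 4.360 × 10^-8 cm = 436.0 pm.
Atoms touch along the face diagonal, so √2·a = 4r, so r = 0.3536 × a = 154 pm.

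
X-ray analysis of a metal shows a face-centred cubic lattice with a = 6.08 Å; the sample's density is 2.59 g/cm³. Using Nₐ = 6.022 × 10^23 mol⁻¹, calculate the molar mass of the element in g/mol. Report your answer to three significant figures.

An FCC cell has Z = 4 atoms; a = 6.080 × 10^-8 cm.
M = ρ·N_A·a³/Z = 2.59 × 6.022 × 10²³ × 2.248 × 10^-22 / 4 = 87.6 g/mol.

87.6 g/mol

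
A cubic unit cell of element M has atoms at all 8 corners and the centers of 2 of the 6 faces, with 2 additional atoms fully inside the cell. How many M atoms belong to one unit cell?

Corner atoms are shared by 8 cells (1/8 each), face atoms by 2 (1/2 each), interior atoms are unshared.
Net atoms = 8 × 1/8 + 2 × 1/2 + 2 = 1 + 1 + 2 = 4.

4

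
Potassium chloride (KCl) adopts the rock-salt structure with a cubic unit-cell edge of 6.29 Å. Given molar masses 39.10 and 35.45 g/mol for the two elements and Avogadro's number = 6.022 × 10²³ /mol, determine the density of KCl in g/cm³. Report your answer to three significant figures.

The rock-salt structure contains Z = 4 formula units per cell; M(KCl) = 39.10 + 35.45 = 74.55 g/mol.
a³ = (6.290 × 10^-8 cm)³ = 2.489 × 10^-22 cm³.
ρ = 4 × 74.55 / (6.022 × 10²³ × 2.489 × 10^-22) = 1.990 g/cm³.

1.99 g/cm³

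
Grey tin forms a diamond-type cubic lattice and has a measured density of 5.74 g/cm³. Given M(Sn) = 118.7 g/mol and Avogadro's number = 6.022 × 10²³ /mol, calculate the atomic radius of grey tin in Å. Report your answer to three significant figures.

For a diamond cubic cell (Z = 8), a³ = Z·M/(N_A·ρ) = 8 × 118.7 / (6.022 × 10²³ × 5.740) = 2.747 × 10^-22 cm³, so a = 6.501 × 10^-8 cm = 6.501 Å.
Nearest neighbors lie along the body diagonal with √3·a = 8r, so r = 0.2165 × a = 1.41 Å.

1.41 Å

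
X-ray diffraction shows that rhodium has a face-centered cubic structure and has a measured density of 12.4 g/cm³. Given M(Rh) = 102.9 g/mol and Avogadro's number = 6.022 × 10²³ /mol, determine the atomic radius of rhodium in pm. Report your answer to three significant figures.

135 pm

For an FCC cell (Z = 4), a³ = Z·M/(N_A·ρ) = 4 × 102.9 / (6.022 × 10²³ × 12.40) = 5.512 × 10^-23 cm³, so a = 3.806 × 10^-8 cm = 380.6 pm.
Atoms touch along the face diagonal, so √2·a = 4r, so r = 0.3536 × a = 135 pm.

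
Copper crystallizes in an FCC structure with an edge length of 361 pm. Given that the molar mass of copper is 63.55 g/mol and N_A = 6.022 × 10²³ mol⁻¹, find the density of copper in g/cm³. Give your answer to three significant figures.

An FCC unit cell contains Z = 4 atoms.
Cell volume: a³ = (361 pm)³ = (3.610 × 10^-8 cm)³ = 4.705 × 10^-23 cm³.
ρ = Z·M/(N_A·a³) = 4 × 63.55 / (6.022 × 10²³ × 4.705 × 10^-23) = 8.972 g/cm³.

8.97 g/cm³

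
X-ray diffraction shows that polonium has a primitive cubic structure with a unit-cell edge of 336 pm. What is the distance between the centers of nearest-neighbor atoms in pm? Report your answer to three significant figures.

In a simple cubic structure, atoms touch along the cell edge, so a = 2r; the nearest-neighbor distance equals 2r = 1.000·a.
d = 1.000 × 336 = 336 pm.

336 pm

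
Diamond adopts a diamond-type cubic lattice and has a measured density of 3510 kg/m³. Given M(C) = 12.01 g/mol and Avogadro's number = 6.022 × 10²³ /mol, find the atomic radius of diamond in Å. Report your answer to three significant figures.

For a diamond cubic cell (Z = 8), a³ = Z·M/(N_A·ρ) = 8 × 12.01 / (6.022 × 10²³ × 3.510) = 4.546 × 10^-23 cm³, so a = 3.569 × 10^-8 cm = 3.569 Å.
Nearest neighbors lie along the body diagonal with √3·a = 8r, so r = 0.2165 × a = 0.773 Å.

0.773 Å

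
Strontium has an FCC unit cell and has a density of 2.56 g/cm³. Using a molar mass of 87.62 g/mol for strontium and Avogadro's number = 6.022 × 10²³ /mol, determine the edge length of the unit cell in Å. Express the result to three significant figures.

6.10 Å

With Z = 4 atoms per FCC cell, a³ = Z·M/(N_A·ρ) = 4 × 87.62 / (6.022 × 10²³ × 2.560 g/cm³) = 2.273 × 10^-22 cm³.
a = (2.273 × 10^-22)^(1/3) = 6.103 × 10^-8 cm = 6.10 Å.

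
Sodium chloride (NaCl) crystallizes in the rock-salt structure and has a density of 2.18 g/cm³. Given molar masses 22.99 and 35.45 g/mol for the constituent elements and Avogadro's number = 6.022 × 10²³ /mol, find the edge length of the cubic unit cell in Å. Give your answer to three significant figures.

5.63 Å

M(NaCl) = 58.44 g/mol; Z = 4 formula units per cell.
a³ = Z·M/(N_A·ρ) = 4 × 58.44 / (6.022 × 10²³ × 2.18) = 1.781 × 10^-22 cm³, so a = 5.626 × 10^-8 cm = 5.63 Å.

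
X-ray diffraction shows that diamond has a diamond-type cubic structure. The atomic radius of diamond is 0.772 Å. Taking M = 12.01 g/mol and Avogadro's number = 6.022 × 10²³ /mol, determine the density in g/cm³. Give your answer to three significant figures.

3.52 g/cm³

In a diamond cubic lattice, nearest neighbors lie along the body diagonal with √3·a = 8r, giving a = 3.566 Å = 3.566 × 10^-8 cm.
With Z = 8, ρ = Z·M/(N_A·a³) = 8 × 12.01 / (6.022 × 10²³ × 4.534 × 10^-23) = 3.519 g/cm³.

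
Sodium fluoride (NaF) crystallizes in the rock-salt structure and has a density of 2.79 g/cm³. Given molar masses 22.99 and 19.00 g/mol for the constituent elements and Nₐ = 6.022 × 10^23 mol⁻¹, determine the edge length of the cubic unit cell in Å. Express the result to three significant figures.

M(NaF) = 41.99 g/mol; Z = 4 formula units per cell.
a³ = Z·M/(N_A·ρ) = 4 × 41.99 / (6.022 × 10²³ × 2.79) = 9.997 × 10^-23 cm³, so a = 4.641 × 10^-8 cm = 4.64 Å.

4.64 Å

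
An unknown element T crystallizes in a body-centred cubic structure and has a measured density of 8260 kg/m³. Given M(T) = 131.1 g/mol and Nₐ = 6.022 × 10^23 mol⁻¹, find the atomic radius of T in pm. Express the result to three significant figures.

For a BCC cell (Z = 2), a³ = Z·M/(N_A·ρ) = 2 × 131.1 / (6.022 × 10²³ × 8.260) = 5.271 × 10^-23 cm³, so a = 3.749 × 10^-8 cm = 374.9 pm.
Atoms touch along the body diagonal, so √3·a = 4r, so r = 0.4330 × a = 162 pm.

162 pm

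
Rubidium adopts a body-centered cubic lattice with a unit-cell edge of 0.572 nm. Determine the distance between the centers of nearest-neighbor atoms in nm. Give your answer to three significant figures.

In a BCC structure, atoms touch along the body diagonal, so √3·a = 4r; the nearest-neighbor distance equals 2r = 0.8660·a.
d = 0.8660 × 0.572 = 0.495 nm.

0.495 nm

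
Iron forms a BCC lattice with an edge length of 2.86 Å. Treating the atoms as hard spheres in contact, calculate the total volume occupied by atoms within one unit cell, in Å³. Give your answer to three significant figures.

In a BCC lattice atoms touch along the body diagonal, so √3·a = 4r, so r = 0.4330a = 1.238 Å.
V_atoms = Z × (4/3)πr³ = 2 × (4/3)π × (1.238)³ = 15.9 Å³.

15.9 Å³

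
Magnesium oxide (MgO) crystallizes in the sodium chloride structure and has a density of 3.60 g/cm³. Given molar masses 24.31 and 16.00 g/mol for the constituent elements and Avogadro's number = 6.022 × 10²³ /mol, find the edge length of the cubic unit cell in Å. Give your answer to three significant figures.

M(MgO) = 40.31 g/mol; Z = 4 formula units per cell.
a³ = Z·M/(N_A·ρ) = 4 × 40.31 / (6.022 × 10²³ × 3.60) = 7.438 × 10^-23 cm³, so a = 4.205 × 10^-8 cm = 4.21 Å.

4.21 Å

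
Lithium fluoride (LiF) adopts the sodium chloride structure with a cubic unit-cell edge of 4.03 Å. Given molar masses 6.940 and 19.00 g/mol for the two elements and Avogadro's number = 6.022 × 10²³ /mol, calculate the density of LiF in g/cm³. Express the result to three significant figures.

2.63 g/cm³

The sodium chloride structure contains Z = 4 formula units per cell; M(LiF) = 6.940 + 19.00 = 25.94 g/mol.
a³ = (4.030 × 10^-8 cm)³ = 6.545 × 10^-23 cm³.
ρ = 4 × 25.94 / (6.022 × 10²³ × 6.545 × 10^-23) = 2.633 g/cm³.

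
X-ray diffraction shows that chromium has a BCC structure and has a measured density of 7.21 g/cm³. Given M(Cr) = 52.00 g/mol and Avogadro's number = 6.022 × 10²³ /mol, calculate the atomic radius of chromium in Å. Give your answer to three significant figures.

1.25 Å

For a BCC cell (Z = 2), a³ = Z·M/(N_A·ρ) = 2 × 52.00 / (6.022 × 10²³ × 7.210) = 2.395 × 10^-23 cm³, so a = 2.883 × 10^-8 cm = 2.883 Å.
Atoms touch along the body diagonal, so √3·a = 4r, so r = 0.4330 × a = 1.25 Å.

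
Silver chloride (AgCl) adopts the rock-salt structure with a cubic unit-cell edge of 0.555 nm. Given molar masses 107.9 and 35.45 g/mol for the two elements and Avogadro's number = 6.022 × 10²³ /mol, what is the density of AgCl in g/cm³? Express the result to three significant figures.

The rock-salt structure contains Z = 4 formula units per cell; M(AgCl) = 107.9 + 35.45 = 143.35 g/mol.
a³ = (5.550 × 10^-8 cm)³ = 1.710 × 10^-22 cm³.
ρ = 4 × 143.35 / (6.022 × 10²³ × 1.710 × 10^-22) = 5.570 g/cm³.

5.57 g/cm³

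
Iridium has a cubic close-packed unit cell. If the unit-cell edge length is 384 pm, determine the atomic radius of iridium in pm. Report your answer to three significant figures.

136 pm

In an FCC lattice, atoms touch along the face diagonal, so √2·a = 4r.
r = √2·a/4 = 1.4142 × 384 / 4 = 136 pm.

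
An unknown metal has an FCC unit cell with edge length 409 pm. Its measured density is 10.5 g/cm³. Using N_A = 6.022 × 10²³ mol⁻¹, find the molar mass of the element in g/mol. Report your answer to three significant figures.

108 g/mol

An FCC cell has Z = 4 atoms; a = 4.090 × 10^-8 cm.
M = ρ·N_A·a³/Z = 10.5 × 6.022 × 10²³ × 6.842 × 10^-23 / 4 = 108 g/mol.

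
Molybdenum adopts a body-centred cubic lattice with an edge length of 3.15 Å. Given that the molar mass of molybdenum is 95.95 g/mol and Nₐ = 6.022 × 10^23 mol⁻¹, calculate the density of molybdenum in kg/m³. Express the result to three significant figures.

10200 kg/m³

A BCC unit cell contains Z = 2 atoms.
Cell volume: a³ = (3.15 Å)³ = (3.150 × 10^-8 cm)³ = 3.126 × 10^-23 cm³.
ρ = Z·M/(N_A·a³) = 2 × 95.95 / (6.022 × 10²³ × 3.126 × 10^-23) = 10.20 g/cm³ = 10200 kg/m³.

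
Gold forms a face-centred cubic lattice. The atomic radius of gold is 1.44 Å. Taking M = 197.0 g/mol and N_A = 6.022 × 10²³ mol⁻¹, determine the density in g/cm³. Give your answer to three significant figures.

In an FCC lattice, atoms touch along the face diagonal, so √2·a = 4r, giving a = 4.073 Å = 4.073 × 10^-8 cm.
With Z = 4, ρ = Z·M/(N_A·a³) = 4 × 197.0 / (6.022 × 10²³ × 6.757 × 10^-23) = 19.37 g/cm³.

19.4 g/cm³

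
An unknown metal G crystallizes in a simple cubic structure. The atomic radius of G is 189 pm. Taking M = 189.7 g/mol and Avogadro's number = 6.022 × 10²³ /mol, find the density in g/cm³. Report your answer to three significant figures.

5.83 g/cm³

In a simple cubic lattice, atoms touch along the cell edge, so a = 2r, giving a = 378.0 pm = 3.780 × 10^-8 cm.
With Z = 1, ρ = Z·M/(N_A·a³) = 1 × 189.7 / (6.022 × 10²³ × 5.401 × 10^-23) = 5.832 g/cm³.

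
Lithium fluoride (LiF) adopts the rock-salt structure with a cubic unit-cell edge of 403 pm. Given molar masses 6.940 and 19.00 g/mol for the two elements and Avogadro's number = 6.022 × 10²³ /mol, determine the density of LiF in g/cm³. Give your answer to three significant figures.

The rock-salt structure contains Z = 4 formula units per cell; M(LiF) = 6.940 + 19.00 = 25.94 g/mol.
a³ = (4.030 × 10^-8 cm)³ = 6.545 × 10^-23 cm³.
ρ = 4 × 25.94 / (6.022 × 10²³ × 6.545 × 10^-23) = 2.633 g/cm³.

2.63 g/cm³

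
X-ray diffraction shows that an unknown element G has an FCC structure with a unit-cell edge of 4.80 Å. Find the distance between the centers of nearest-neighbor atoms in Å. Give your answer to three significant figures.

In an FCC structure, atoms touch along the face diagonal, so √2·a = 4r; the nearest-neighbor distance equals 2r = 0.7071·a.
d = 0.7071 × 4.80 = 3.39 Å.

3.39 Å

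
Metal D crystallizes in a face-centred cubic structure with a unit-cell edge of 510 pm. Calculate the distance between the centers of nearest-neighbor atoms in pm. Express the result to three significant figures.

In an FCC structure, atoms touch along the face diagonal, so √2·a = 4r; the nearest-neighbor distance equals 2r = 0.7071·a.
d = 0.7071 × 510 = 361 pm.

361 pm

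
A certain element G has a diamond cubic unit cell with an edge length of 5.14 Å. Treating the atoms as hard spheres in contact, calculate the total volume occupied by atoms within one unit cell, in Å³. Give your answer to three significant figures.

46.2 Å³

In a diamond cubic lattice nearest neighbors lie along the body diagonal with √3·a = 8r, so r = 0.2165a = 1.113 Å.
V_atoms = Z × (4/3)πr³ = 8 × (4/3)π × (1.113)³ = 46.2 Å³.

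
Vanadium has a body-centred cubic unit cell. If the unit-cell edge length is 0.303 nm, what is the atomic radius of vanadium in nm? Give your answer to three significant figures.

In a BCC lattice, atoms touch along the body diagonal, so √3·a = 4r.
r = √3·a/4 = 1.7321 × 0.303 / 4 = 0.131 nm.

0.131 nm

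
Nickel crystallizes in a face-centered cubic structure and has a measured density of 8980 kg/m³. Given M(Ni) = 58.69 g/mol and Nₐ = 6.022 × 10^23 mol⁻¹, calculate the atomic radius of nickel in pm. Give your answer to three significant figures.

124 pm

For an FCC cell (Z = 4), a³ = Z·M/(N_A·ρ) = 4 × 58.69 / (6.022 × 10²³ × 8.980) = 4.341 × 10^-23 cm³, so a = 3.515 × 10^-8 cm = 351.5 pm.
Atoms touch along the face diagonal, so √2·a = 4r, so r = 0.3536 × a = 124 pm.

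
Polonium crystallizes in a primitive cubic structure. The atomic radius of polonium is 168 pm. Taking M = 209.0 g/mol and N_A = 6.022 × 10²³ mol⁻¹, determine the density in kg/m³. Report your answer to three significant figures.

In a simple cubic lattice, atoms touch along the cell edge, so a = 2r, giving a = 336.0 pm = 3.360 × 10^-8 cm.
With Z = 1, ρ = Z·M/(N_A·a³) = 1 × 209.0 / (6.022 × 10²³ × 3.793 × 10^-23) = 9.149 g/cm³ = 9150 kg/m³.

9150 kg/m³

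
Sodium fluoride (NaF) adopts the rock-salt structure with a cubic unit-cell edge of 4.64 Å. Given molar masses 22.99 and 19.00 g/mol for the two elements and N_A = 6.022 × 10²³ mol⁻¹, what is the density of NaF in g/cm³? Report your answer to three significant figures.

2.79 g/cm³

The rock-salt structure contains Z = 4 formula units per cell; M(NaF) = 22.99 + 19.00 = 41.99 g/mol.
a³ = (4.640 × 10^-8 cm)³ = 9.990 × 10^-23 cm³.
ρ = 4 × 41.99 / (6.022 × 10²³ × 9.990 × 10^-23) = 2.792 g/cm³.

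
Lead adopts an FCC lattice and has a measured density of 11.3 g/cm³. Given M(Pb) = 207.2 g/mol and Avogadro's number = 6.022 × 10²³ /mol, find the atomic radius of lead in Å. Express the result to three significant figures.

1.75 Å

For an FCC cell (Z = 4), a³ = Z·M/(N_A·ρ) = 4 × 207.2 / (6.022 × 10²³ × 11.30) = 1.218 × 10^-22 cm³, so a = 4.957 × 10^-8 cm = 4.957 Å.
Atoms touch along the face diagonal, so √2·a = 4r, so r = 0.3536 × a = 1.75 Å.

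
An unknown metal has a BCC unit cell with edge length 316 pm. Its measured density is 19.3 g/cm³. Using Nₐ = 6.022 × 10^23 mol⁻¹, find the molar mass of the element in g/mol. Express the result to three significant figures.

183 g/mol

A BCC cell has Z = 2 atoms; a = 3.160 × 10^-8 cm.
M = ρ·N_A·a³/Z = 19.3 × 6.022 × 10²³ × 3.155 × 10^-23 / 2 = 183 g/mol.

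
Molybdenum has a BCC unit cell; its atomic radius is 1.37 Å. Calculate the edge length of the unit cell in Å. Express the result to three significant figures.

In a BCC lattice, atoms touch along the body diagonal, so √3·a = 4r.
a = 4r/√3 = 4 × 1.37 / 1.7321 = 3.16 Å.

3.16 Å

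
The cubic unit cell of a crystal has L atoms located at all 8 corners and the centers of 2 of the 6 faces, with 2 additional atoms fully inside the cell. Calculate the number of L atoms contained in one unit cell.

4

Corner atoms are shared by 8 cells (1/8 each), face atoms by 2 (1/2 each), interior atoms are unshared.
Net atoms = 8 × 1/8 + 2 × 1/2 + 2 = 1 + 1 + 2 = 4.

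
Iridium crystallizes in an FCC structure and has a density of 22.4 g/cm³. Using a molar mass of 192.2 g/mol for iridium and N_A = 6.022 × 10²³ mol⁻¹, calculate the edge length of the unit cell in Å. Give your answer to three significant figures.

With Z = 4 atoms per FCC cell, a³ = Z·M/(N_A·ρ) = 4 × 192.2 / (6.022 × 10²³ × 22.40 g/cm³) = 5.699 × 10^-23 cm³.
a = (5.699 × 10^-23)^(1/3) = 3.848 × 10^-8 cm = 3.85 Å.

3.85 Å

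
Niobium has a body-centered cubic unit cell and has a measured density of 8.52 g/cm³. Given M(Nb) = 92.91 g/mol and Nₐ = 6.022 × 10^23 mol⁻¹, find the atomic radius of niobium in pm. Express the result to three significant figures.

For a BCC cell (Z = 2), a³ = Z·M/(N_A·ρ) = 2 × 92.91 / (6.022 × 10²³ × 8.520) = 3.622 × 10^-23 cm³, so a = 3.309 × 10^-8 cm = 330.9 pm.
Atoms touch along the body diagonal, so √3·a = 4r, so r = 0.4330 × a = 143 pm.

143 pm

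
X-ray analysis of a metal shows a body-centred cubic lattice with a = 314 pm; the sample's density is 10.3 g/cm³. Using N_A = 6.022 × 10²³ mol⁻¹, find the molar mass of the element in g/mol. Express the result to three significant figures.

96.0 g/mol

A BCC cell has Z = 2 atoms; a = 3.140 × 10^-8 cm.
M = ρ·N_A·a³/Z = 10.3 × 6.022 × 10²³ × 3.096 × 10^-23 / 2 = 96.0 g/mol.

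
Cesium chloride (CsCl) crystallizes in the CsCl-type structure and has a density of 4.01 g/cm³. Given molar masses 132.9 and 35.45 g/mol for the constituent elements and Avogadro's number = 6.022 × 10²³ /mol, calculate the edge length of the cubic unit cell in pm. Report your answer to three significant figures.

412 pm

M(CsCl) = 168.35 g/mol; Z = 1 formula unit per cell.
a³ = Z·M/(N_A·ρ) = 1 × 168.35 / (6.022 × 10²³ × 4.01) = 6.972 × 10^-23 cm³, so a = 4.116 × 10^-8 cm = 412 pm.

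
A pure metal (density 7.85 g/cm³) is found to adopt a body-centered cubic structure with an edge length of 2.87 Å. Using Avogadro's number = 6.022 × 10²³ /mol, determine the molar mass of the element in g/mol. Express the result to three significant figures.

55.9 g/mol

A BCC cell has Z = 2 atoms; a = 2.870 × 10^-8 cm.
M = ρ·N_A·a³/Z = 7.85 × 6.022 × 10²³ × 2.364 × 10^-23 / 2 = 55.9 g/mol.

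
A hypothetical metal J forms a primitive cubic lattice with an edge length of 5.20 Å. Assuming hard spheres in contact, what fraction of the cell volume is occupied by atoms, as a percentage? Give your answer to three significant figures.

52.4%

In a simple cubic lattice atoms touch along the cell edge, so a = 2r, so r = 0.5000a = 2.600 Å.
Packing fraction = Z·(4/3)πr³ / a³ = 1 × (4/3)π × (2.600)³ / (5.20)³ = 0.5236 = 52.4%.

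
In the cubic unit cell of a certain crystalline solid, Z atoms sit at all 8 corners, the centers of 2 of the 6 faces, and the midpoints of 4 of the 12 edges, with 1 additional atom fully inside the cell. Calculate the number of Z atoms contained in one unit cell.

Corner atoms are shared by 8 cells (1/8 each), face atoms by 2 (1/2 each), edge atoms by 4 (1/4 each), interior atoms are unshared.
Net atoms = 8 × 1/8 + 2 × 1/2 + 4 × 1/4 + 1 = 1 + 1 + 1 + 1 = 4.

4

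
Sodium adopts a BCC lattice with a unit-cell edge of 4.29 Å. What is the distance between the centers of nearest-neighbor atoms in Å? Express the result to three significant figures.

In a BCC structure, atoms touch along the body diagonal, so √3·a = 4r; the nearest-neighbor distance equals 2r = 0.8660·a.
d = 0.8660 × 4.29 = 3.72 Å.

3.72 Å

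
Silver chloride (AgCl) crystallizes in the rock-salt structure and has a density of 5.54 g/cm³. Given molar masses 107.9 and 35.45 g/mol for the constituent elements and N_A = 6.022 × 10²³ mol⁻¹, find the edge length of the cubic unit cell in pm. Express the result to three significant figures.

556 pm

M(AgCl) = 143.35 g/mol; Z = 4 formula units per cell.
a³ = Z·M/(N_A·ρ) = 4 × 143.35 / (6.022 × 10²³ × 5.54) = 1.719 × 10^-22 cm³, so a = 5.560 × 10^-8 cm = 556 pm.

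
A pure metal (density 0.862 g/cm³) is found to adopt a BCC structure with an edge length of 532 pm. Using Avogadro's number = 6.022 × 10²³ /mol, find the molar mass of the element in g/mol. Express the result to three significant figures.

39.1 g/mol

A BCC cell has Z = 2 atoms; a = 5.320 × 10^-8 cm.
M = ρ·N_A·a³/Z = 0.862 × 6.022 × 10²³ × 1.506 × 10^-22 / 2 = 39.1 g/mol.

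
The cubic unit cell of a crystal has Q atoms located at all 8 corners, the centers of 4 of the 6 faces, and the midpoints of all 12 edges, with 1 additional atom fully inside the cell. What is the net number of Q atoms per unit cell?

7

Corner atoms are shared by 8 cells (1/8 each), face atoms by 2 (1/2 each), edge atoms by 4 (1/4 each), interior atoms are unshared.
Net atoms = 8 × 1/8 + 4 × 1/2 + 12 × 1/4 + 1 = 1 + 2 + 3 + 1 = 7.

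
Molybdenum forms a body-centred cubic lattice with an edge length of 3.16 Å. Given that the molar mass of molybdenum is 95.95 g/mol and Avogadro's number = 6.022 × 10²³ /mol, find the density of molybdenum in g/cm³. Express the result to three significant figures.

A BCC unit cell contains Z = 2 atoms.
Cell volume: a³ = (3.16 Å)³ = (3.160 × 10^-8 cm)³ = 3.155 × 10^-23 cm³.
ρ = Z·M/(N_A·a³) = 2 × 95.95 / (6.022 × 10²³ × 3.155 × 10^-23) = 10.10 g/cm³.

10.1 g/cm³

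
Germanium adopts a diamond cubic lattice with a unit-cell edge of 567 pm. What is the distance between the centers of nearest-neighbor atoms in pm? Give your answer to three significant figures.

In a diamond cubic structure, nearest neighbors lie along the body diagonal with √3·a = 8r; the nearest-neighbor distance equals 2r = 0.4330·a.
d = 0.4330 × 567 = 246 pm.

246 pm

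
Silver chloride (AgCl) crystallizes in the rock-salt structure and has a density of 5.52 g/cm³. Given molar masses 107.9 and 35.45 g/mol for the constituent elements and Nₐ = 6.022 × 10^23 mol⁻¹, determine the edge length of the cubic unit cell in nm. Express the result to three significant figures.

0.557 nm

M(AgCl) = 143.35 g/mol; Z = 4 formula units per cell.
a³ = Z·M/(N_A·ρ) = 4 × 143.35 / (6.022 × 10²³ × 5.52) = 1.725 × 10^-22 cm³, so a = 5.567 × 10^-8 cm = 0.557 nm.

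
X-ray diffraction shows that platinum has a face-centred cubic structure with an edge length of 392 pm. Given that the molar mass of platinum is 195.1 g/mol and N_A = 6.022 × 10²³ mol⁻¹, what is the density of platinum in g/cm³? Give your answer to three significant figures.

An FCC unit cell contains Z = 4 atoms.
Cell volume: a³ = (392 pm)³ = (3.920 × 10^-8 cm)³ = 6.024 × 10^-23 cm³.
ρ = Z·M/(N_A·a³) = 4 × 195.1 / (6.022 × 10²³ × 6.024 × 10^-23) = 21.51 g/cm³.

21.5 g/cm³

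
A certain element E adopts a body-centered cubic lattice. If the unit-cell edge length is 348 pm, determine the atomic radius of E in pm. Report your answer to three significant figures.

In a BCC lattice, atoms touch along the body diagonal, so √3·a = 4r.
r = √3·a/4 = 1.7321 × 348 / 4 = 151 pm.

151 pm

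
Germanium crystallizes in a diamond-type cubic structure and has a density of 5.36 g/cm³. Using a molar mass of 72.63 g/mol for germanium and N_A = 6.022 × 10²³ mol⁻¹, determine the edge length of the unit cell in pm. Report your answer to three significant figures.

With Z = 8 atoms per diamond cubic cell, a³ = Z·M/(N_A·ρ) = 8 × 72.63 / (6.022 × 10²³ × 5.360 g/cm³) = 1.800 × 10^-22 cm³.
a = (1.800 × 10^-22)^(1/3) = 5.646 × 10^-8 cm = 565 pm.

565 pm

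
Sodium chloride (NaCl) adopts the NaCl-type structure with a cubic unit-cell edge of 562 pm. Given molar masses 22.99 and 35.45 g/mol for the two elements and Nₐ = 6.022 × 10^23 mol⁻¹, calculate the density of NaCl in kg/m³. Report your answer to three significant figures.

The NaCl-type structure contains Z = 4 formula units per cell; M(NaCl) = 22.99 + 35.45 = 58.44 g/mol.
a³ = (5.620 × 10^-8 cm)³ = 1.775 × 10^-22 cm³.
ρ = 4 × 58.44 / (6.022 × 10²³ × 1.775 × 10^-22) = 2.187 g/cm³ = 2190 kg/m³.

2190 kg/m³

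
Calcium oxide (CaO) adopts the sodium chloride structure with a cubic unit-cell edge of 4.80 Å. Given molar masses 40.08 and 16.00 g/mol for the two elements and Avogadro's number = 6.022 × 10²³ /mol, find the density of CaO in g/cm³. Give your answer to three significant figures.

3.37 g/cm³

The sodium chloride structure contains Z = 4 formula units per cell; M(CaO) = 40.08 + 16.00 = 56.08 g/mol.
a³ = (4.800 × 10^-8 cm)³ = 1.106 × 10^-22 cm³.
ρ = 4 × 56.08 / (6.022 × 10²³ × 1.106 × 10^-22) = 3.368 g/cm³.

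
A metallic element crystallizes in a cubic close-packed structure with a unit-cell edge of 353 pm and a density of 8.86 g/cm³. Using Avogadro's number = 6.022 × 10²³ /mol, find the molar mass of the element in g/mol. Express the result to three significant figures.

58.7 g/mol

An FCC cell has Z = 4 atoms; a = 3.530 × 10^-8 cm.
M = ρ·N_A·a³/Z = 8.86 × 6.022 × 10²³ × 4.399 × 10^-23 / 4 = 58.7 g/mol.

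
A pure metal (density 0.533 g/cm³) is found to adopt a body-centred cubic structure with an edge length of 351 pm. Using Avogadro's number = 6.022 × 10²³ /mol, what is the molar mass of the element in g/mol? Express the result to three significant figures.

A BCC cell has Z = 2 atoms; a = 3.510 × 10^-8 cm.
M = ρ·N_A·a³/Z = 0.533 × 6.022 × 10²³ × 4.324 × 10^-23 / 2 = 6.94 g/mol.

6.94 g/mol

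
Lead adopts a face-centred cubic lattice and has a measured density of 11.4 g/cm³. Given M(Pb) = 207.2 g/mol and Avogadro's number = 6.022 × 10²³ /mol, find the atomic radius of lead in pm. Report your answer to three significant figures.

For an FCC cell (Z = 4), a³ = Z·M/(N_A·ρ) = 4 × 207.2 / (6.022 × 10²³ × 11.40) = 1.207 × 10^-22 cm³, so a = 4.942 × 10^-8 cm = 494.2 pm.
Atoms touch along the face diagonal, so √2·a = 4r, so r = 0.3536 × a = 175 pm.

175 pm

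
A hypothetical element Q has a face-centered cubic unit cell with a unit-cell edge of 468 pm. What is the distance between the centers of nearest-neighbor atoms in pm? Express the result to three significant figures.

In an FCC structure, atoms touch along the face diagonal, so √2·a = 4r; the nearest-neighbor distance equals 2r = 0.7071·a.
d = 0.7071 × 468 = 331 pm.

331 pm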